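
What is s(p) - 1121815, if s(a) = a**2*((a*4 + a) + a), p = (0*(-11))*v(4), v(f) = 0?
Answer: -1121815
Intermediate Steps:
p = 0 (p = (0*(-11))*0 = 0*0 = 0)
s(a) = 6*a**3 (s(a) = a**2*((4*a + a) + a) = a**2*(5*a + a) = a**2*(6*a) = 6*a**3)
s(p) - 1121815 = 6*0**3 - 1121815 = 6*0 - 1121815 = 0 - 1121815 = -1121815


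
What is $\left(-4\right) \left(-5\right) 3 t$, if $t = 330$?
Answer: $19800$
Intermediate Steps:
$\left(-4\right) \left(-5\right) 3 t = \left(-4\right) \left(-5\right) 3 \cdot 330 = 20 \cdot 3 \cdot 330 = 60 \cdot 330 = 19800$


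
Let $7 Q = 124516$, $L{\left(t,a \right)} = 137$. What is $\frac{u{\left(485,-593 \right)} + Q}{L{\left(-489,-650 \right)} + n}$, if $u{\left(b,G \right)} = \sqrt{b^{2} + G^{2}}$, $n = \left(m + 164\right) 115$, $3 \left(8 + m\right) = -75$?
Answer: $\frac{8894}{7601} + \frac{\sqrt{586874}}{15202} \approx 1.2205$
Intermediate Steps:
$m = -33$ ($m = -8 + \frac{1}{3} \left(-75\right) = -8 - 25 = -33$)
$Q = 17788$ ($Q = \frac{1}{7} \cdot 124516 = 17788$)
$n = 15065$ ($n = \left(-33 + 164\right) 115 = 131 \cdot 115 = 15065$)
$u{\left(b,G \right)} = \sqrt{G^{2} + b^{2}}$
$\frac{u{\left(485,-593 \right)} + Q}{L{\left(-489,-650 \right)} + n} = \frac{\sqrt{\left(-593\right)^{2} + 485^{2}} + 17788}{137 + 15065} = \frac{\sqrt{351649 + 235225} + 17788}{15202} = \left(\sqrt{586874} + 17788\right) \frac{1}{15202} = \left(17788 + \sqrt{586874}\right) \frac{1}{15202} = \frac{8894}{7601} + \frac{\sqrt{586874}}{15202}$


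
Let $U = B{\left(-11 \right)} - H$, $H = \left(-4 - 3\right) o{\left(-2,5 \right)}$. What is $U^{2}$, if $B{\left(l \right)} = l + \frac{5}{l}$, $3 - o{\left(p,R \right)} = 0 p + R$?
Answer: $\frac{78400}{121} \approx 647.93$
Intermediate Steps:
$o{\left(p,R \right)} = 3 - R$ ($o{\left(p,R \right)} = 3 - \left(0 p + R\right) = 3 - \left(0 + R\right) = 3 - R$)
$H = 14$ ($H = \left(-4 - 3\right) \left(3 - 5\right) = - 7 \left(3 - 5\right) = \left(-7\right) \left(-2\right) = 14$)
$U = - \frac{280}{11}$ ($U = \left(-11 + \frac{5}{-11}\right) - 14 = \left(-11 + 5 \left(- \frac{1}{11}\right)\right) - 14 = \left(-11 - \frac{5}{11}\right) - 14 = - \frac{126}{11} - 14 = - \frac{280}{11} \approx -25.455$)
$U^{2} = \left(- \frac{280}{11}\right)^{2} = \frac{78400}{121}$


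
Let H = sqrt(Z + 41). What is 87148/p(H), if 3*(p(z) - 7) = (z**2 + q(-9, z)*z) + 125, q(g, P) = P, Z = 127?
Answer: 130722/241 ≈ 542.42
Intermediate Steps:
H = 2*sqrt(42) (H = sqrt(127 + 41) = sqrt(168) = 2*sqrt(42) ≈ 12.961)
p(z) = 146/3 + 2*z**2/3 (p(z) = 7 + ((z**2 + z*z) + 125)/3 = 7 + ((z**2 + z**2) + 125)/3 = 7 + (2*z**2 + 125)/3 = 7 + (125 + 2*z**2)/3 = 7 + (125/3 + 2*z**2/3) = 146/3 + 2*z**2/3)
87148/p(H) = 87148/(146/3 + 2*(2*sqrt(42))**2/3) = 87148/(146/3 + (2/3)*168) = 87148/(146/3 + 112) = 87148/(482/3) = 87148*(3/482) = 130722/241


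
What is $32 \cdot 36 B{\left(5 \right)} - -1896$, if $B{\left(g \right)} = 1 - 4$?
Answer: $-1560$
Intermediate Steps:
$B{\left(g \right)} = -3$ ($B{\left(g \right)} = 1 - 4 = -3$)
$32 \cdot 36 B{\left(5 \right)} - -1896 = 32 \cdot 36 \left(-3\right) - -1896 = 1152 \left(-3\right) + 1896 = -3456 + 1896 = -1560$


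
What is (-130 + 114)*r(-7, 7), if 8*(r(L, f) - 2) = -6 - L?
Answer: -34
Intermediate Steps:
r(L, f) = 5/4 - L/8 (r(L, f) = 2 + (-6 - L)/8 = 2 + (-3/4 - L/8) = 5/4 - L/8)
(-130 + 114)*r(-7, 7) = (-130 + 114)*(5/4 - 1/8*(-7)) = -16*(5/4 + 7/8) = -16*17/8 = -34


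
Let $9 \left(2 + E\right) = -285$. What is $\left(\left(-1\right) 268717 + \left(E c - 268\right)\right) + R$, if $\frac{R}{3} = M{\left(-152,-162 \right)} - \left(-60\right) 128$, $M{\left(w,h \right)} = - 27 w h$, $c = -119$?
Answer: $- \frac{6709448}{3} \approx -2.2365 \cdot 10^{6}$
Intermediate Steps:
$E = - \frac{101}{3}$ ($E = -2 + \frac{1}{9} \left(-285\right) = -2 - \frac{95}{3} = - \frac{101}{3} \approx -33.667$)
$M{\left(w,h \right)} = - 27 h w$
$R = -1971504$ ($R = 3 \left(\left(-27\right) \left(-162\right) \left(-152\right) - \left(-60\right) 128\right) = 3 \left(-664848 - -7680\right) = 3 \left(-664848 + 7680\right) = 3 \left(-657168\right) = -1971504$)
$\left(\left(-1\right) 268717 + \left(E c - 268\right)\right) + R = \left(\left(-1\right) 268717 - - \frac{11215}{3}\right) - 1971504 = \left(-268717 + \left(\frac{12019}{3} - 268\right)\right) - 1971504 = \left(-268717 + \frac{11215}{3}\right) - 1971504 = - \frac{794936}{3} - 1971504 = - \frac{6709448}{3}$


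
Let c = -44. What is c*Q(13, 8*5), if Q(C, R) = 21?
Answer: -924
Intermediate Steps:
c*Q(13, 8*5) = -44*21 = -924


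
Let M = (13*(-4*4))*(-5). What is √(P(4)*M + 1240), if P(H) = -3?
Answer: 2*I*√470 ≈ 43.359*I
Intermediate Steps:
M = 1040 (M = (13*(-16))*(-5) = -208*(-5) = 1040)
√(P(4)*M + 1240) = √(-3*1040 + 1240) = √(-3120 + 1240) = √(-1880) = 2*I*√470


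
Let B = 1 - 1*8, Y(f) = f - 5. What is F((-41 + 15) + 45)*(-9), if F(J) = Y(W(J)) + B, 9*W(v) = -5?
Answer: 113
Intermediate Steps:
W(v) = -5/9 (W(v) = (⅑)*(-5) = -5/9)
Y(f) = -5 + f
B = -7 (B = 1 - 8 = -7)
F(J) = -113/9 (F(J) = (-5 - 5/9) - 7 = -50/9 - 7 = -113/9)
F((-41 + 15) + 45)*(-9) = -113/9*(-9) = 113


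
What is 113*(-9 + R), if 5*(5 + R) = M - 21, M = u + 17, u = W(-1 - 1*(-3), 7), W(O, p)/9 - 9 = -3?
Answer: -452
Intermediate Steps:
W(O, p) = 54 (W(O, p) = 81 + 9*(-3) = 81 - 27 = 54)
u = 54
M = 71 (M = 54 + 17 = 71)
R = 5 (R = -5 + (71 - 21)/5 = -5 + (⅕)*50 = -5 + 10 = 5)
113*(-9 + R) = 113*(-9 + 5) = 113*(-4) = -452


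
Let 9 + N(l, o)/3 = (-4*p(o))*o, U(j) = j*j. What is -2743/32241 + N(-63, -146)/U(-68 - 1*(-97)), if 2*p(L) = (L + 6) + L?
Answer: -8080708546/27114681 ≈ -298.02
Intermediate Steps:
p(L) = 3 + L (p(L) = ((L + 6) + L)/2 = ((6 + L) + L)/2 = (6 + 2*L)/2 = 3 + L)
U(j) = j²
N(l, o) = -27 + 3*o*(-12 - 4*o) (N(l, o) = -27 + 3*((-4*(3 + o))*o) = -27 + 3*((-12 - 4*o)*o) = -27 + 3*(o*(-12 - 4*o)) = -27 + 3*o*(-12 - 4*o))
-2743/32241 + N(-63, -146)/U(-68 - 1*(-97)) = -2743/32241 + (-27 - 12*(-146)*(3 - 146))/((-68 - 1*(-97))²) = -2743*1/32241 + (-27 - 12*(-146)*(-143))/((-68 + 97)²) = -2743/32241 + (-27 - 250536)/(29²) = -2743/32241 - 250563/841 = -8080708546/27114681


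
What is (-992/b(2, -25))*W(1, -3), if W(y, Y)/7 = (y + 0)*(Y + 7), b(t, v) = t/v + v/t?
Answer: 1388800/629 ≈ 2207.9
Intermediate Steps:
W(y, Y) = 7*y*(7 + Y) (W(y, Y) = 7*((y + 0)*(Y + 7)) = 7*(y*(7 + Y)) = 7*y*(7 + Y))
(-992/b(2, -25))*W(1, -3) = (-992/(2/(-25) - 25/2))*(7*1*(7 - 3)) = (-992/(2*(-1/25) - 25*½))*(7*1*4) = -992/(-2/25 - 25/2)*28 = -992/(-629/50)*28 = -992*(-50/629)*28 = (49600/629)*28 = 1388800/629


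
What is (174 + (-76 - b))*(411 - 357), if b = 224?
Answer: -6804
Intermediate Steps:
(174 + (-76 - b))*(411 - 357) = (174 + (-76 - 1*224))*(411 - 357) = (174 + (-76 - 224))*54 = (174 - 300)*54 = -126*54 = -6804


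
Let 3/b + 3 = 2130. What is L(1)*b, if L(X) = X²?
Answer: 1/709 ≈ 0.0014104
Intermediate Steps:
b = 1/709 (b = 3/(-3 + 2130) = 3/2127 = 3*(1/2127) = 1/709 ≈ 0.0014104)
L(1)*b = 1²*(1/709) = 1*(1/709) = 1/709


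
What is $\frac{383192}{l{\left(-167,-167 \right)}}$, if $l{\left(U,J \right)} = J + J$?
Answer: $- \frac{191596}{167} \approx -1147.3$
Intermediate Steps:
$l{\left(U,J \right)} = 2 J$
$\frac{383192}{l{\left(-167,-167 \right)}} = \frac{383192}{2 \left(-167\right)} = \frac{383192}{-334} = 383192 \left(- \frac{1}{334}\right) = - \frac{191596}{167}$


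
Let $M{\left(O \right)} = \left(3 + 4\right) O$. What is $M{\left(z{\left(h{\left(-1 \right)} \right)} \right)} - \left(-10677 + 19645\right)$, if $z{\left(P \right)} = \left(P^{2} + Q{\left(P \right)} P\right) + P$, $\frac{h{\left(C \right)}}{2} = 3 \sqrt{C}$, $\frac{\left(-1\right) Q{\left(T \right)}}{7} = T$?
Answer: $-7456 + 42 i \approx -7456.0 + 42.0 i$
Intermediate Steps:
$Q{\left(T \right)} = - 7 T$
$h{\left(C \right)} = 6 \sqrt{C}$ ($h{\left(C \right)} = 2 \cdot 3 \sqrt{C} = 6 \sqrt{C}$)
$z{\left(P \right)} = P - 6 P^{2}$ ($z{\left(P \right)} = \left(P^{2} + - 7 P P\right) + P = \left(P^{2} - 7 P^{2}\right) + P = - 6 P^{2} + P = P - 6 P^{2}$)
$M{\left(O \right)} = 7 O$
$M{\left(z{\left(h{\left(-1 \right)} \right)} \right)} - \left(-10677 + 19645\right) = 7 \cdot 6 \sqrt{-1} \left(1 - 6 \cdot 6 \sqrt{-1}\right) - \left(-10677 + 19645\right) = 7 \cdot 6 i \left(1 - 6 \cdot 6 i\right) - 8968 = 7 \cdot 6 i \left(1 - 36 i\right) - 8968 = 42 i \left(1 - 36 i\right) - 8968 = -8968 + 42 i \left(1 - 36 i\right)$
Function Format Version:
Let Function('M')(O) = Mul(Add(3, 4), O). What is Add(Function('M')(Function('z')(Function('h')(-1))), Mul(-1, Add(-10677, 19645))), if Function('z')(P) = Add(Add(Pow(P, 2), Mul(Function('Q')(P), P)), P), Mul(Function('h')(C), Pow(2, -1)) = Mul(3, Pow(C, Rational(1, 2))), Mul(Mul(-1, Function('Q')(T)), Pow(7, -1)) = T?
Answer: Add(-7456, Mul(42, I)) ≈ Add(-7456.0, Mul(42.000, I))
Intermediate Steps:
Function('Q')(T) = Mul(-7, T)
Function('h')(C) = Mul(6, Pow(C, Rational(1, 2))) (Function('h')(C) = Mul(2, Mul(3, Pow(C, Rational(1, 2)))) = Mul(6, Pow(C, Rational(1, 2))))
Function('z')(P) = Add(P, Mul(-6, Pow(P, 2))) (Function('z')(P) = Add(Add(Pow(P, 2), Mul(Mul(-7, P), P)), P) = Add(Add(Pow(P, 2), Mul(-7, Pow(P, 2))), P) = Add(Mul(-6, Pow(P, 2)), P) = Add(P, Mul(-6, Pow(P, 2))))
Function('M')(O) = Mul(7, O)
Add(Function('M')(Function('z')(Function('h')(-1))), Mul(-1, Add(-10677, 19645))) = Add(Mul(7, Mul(Mul(6, Pow(-1, Rational(1, 2))), Add(1, Mul(-6, Mul(6, Pow(-1, Rational(1, 2))))))), Mul(-1, Add(-10677, 19645))) = Add(Mul(7, Mul(Mul(6, I), Add(1, Mul(-6, Mul(6, I))))), Mul(-1, 8968)) = Add(Mul(7, Mul(Mul(6, I), Add(1, Mul(-36, I)))), -8968) = Add(Mul(7, Mul(6, I, Add(1, Mul(-36, I)))), -8968) = Add(Mul(42, I, Add(1, Mul(-36, I))), -8968) = Add(-8968, Mul(42, I, Add(1, Mul(-36, I))))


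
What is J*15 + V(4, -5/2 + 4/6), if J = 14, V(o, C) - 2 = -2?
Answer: 210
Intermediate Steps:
V(o, C) = 0 (V(o, C) = 2 - 2 = 0)
J*15 + V(4, -5/2 + 4/6) = 14*15 + 0 = 210 + 0 = 210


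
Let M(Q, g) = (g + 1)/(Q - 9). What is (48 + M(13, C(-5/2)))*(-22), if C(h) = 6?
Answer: -2189/2 ≈ -1094.5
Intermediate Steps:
M(Q, g) = (1 + g)/(-9 + Q)
(48 + M(13, C(-5/2)))*(-22) = (48 + (1 + 6)/(-9 + 13))*(-22) = (48 + 7/4)*(-22) = (199/4)*(-22) = -2189/2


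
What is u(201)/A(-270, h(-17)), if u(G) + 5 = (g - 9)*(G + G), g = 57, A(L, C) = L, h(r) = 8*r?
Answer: -19291/270 ≈ -71.448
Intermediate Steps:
u(G) = -5 + 96*G (u(G) = -5 + (57 - 9)*(G + G) = -5 + 48*(2*G) = -5 + 96*G)
u(201)/A(-270, h(-17)) = (-5 + 96*201)/(-270) = (-5 + 19296)*(-1/270) = 19291*(-1/270) = -19291/270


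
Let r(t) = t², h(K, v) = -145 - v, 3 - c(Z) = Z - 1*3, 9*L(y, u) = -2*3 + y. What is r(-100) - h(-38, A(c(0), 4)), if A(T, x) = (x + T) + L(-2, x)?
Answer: 91387/9 ≈ 10154.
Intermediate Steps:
L(y, u) = -⅔ + y/9 (L(y, u) = (-2*3 + y)/9 = (-6 + y)/9 = -⅔ + y/9)
c(Z) = 6 - Z (c(Z) = 3 - (Z - 1*3) = 3 - (Z - 3) = 3 - (-3 + Z) = 3 + (3 - Z) = 6 - Z)
A(T, x) = -8/9 + T + x (A(T, x) = (x + T) + (-⅔ + (⅑)*(-2)) = (T + x) + (-⅔ - 2/9) = (T + x) - 8/9 = -8/9 + T + x)
r(-100) - h(-38, A(c(0), 4)) = (-100)² - (-145 - (-8/9 + (6 - 1*0) + 4)) = 10000 - (-145 - (-8/9 + (6 + 0) + 4)) = 10000 - (-145 - (-8/9 + 6 + 4)) = 10000 - (-145 - 1*82/9) = 10000 - (-145 - 82/9) = 10000 - 1*(-1387/9) = 10000 + 1387/9 = 91387/9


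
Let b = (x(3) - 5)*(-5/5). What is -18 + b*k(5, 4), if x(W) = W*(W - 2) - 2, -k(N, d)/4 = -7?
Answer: 94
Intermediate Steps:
k(N, d) = 28 (k(N, d) = -4*(-7) = 28)
x(W) = -2 + W*(-2 + W) (x(W) = W*(-2 + W) - 2 = -2 + W*(-2 + W))
b = 4 (b = ((-2 + 3**2 - 2*3) - 5)*(-5/5) = ((-2 + 9 - 6) - 5)*(-5*1/5) = (1 - 5)*(-1) = -4*(-1) = 4)
-18 + b*k(5, 4) = -18 + 4*28 = -18 + 112 = 94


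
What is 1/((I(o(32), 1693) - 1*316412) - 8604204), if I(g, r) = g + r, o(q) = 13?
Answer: -1/8918910 ≈ -1.1212e-7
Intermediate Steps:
1/((I(o(32), 1693) - 1*316412) - 8604204) = 1/(((13 + 1693) - 1*316412) - 8604204) = 1/((1706 - 316412) - 8604204) = 1/(-314706 - 8604204) = 1/(-8918910) = -1/8918910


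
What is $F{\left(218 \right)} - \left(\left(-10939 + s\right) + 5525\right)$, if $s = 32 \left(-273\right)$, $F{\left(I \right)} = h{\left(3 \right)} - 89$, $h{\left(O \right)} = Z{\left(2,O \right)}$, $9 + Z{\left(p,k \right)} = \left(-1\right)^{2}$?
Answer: $14053$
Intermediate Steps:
$Z{\left(p,k \right)} = -8$ ($Z{\left(p,k \right)} = -9 + \left(-1\right)^{2} = -9 + 1 = -8$)
$h{\left(O \right)} = -8$
$F{\left(I \right)} = -97$ ($F{\left(I \right)} = -8 - 89 = -97$)
$s = -8736$
$F{\left(218 \right)} - \left(\left(-10939 + s\right) + 5525\right) = -97 - \left(\left(-10939 - 8736\right) + 5525\right) = -97 - \left(-19675 + 5525\right) = -97 - -14150 = -97 + 14150 = 14053$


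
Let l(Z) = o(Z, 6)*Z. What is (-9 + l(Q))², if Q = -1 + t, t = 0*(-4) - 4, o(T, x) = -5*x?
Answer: 19881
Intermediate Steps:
t = -4 (t = 0 - 4 = -4)
Q = -5 (Q = -1 - 4 = -5)
l(Z) = -30*Z (l(Z) = (-5*6)*Z = -30*Z)
(-9 + l(Q))² = (-9 - 30*(-5))² = (-9 + 150)² = 141² = 19881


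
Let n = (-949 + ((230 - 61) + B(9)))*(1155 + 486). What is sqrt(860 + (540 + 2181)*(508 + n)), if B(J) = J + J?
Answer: I*sqrt(3401069554) ≈ 58319.0*I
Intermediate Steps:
B(J) = 2*J
n = -1250442 (n = (-949 + ((230 - 61) + 2*9))*(1155 + 486) = (-949 + (169 + 18))*1641 = (-949 + 187)*1641 = -762*1641 = -1250442)
sqrt(860 + (540 + 2181)*(508 + n)) = sqrt(860 + (540 + 2181)*(508 - 1250442)) = sqrt(860 + 2721*(-1249934)) = sqrt(860 - 3401070414) = sqrt(-3401069554) = I*sqrt(3401069554)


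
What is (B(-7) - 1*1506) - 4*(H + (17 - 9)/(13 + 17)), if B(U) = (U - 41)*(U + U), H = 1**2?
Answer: -12586/15 ≈ -839.07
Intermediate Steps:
H = 1
B(U) = 2*U*(-41 + U) (B(U) = (-41 + U)*(2*U) = 2*U*(-41 + U))
(B(-7) - 1*1506) - 4*(H + (17 - 9)/(13 + 17)) = (2*(-7)*(-41 - 7) - 1*1506) - 4*(1 + (17 - 9)/(13 + 17)) = (2*(-7)*(-48) - 1506) - 4*(1 + 8/30) = (672 - 1506) - 4*(1 + 8*(1/30)) = -834 - 4*(1 + 4/15) = -834 - 4*19/15 = -834 - 1*76/15 = -834 - 76/15 = -12586/15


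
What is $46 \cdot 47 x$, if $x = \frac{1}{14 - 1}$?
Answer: $\frac{2162}{13} \approx 166.31$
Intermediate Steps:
$x = \frac{1}{13} \approx 0.076923$
$46 \cdot 47 x = 46 \cdot 47 \cdot \frac{1}{13} = 2162 \cdot \frac{1}{13} = \frac{2162}{13}$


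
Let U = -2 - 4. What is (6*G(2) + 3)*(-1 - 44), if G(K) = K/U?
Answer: -45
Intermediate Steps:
U = -6
G(K) = -K/6 (G(K) = K/(-6) = K*(-⅙) = -K/6)
(6*G(2) + 3)*(-1 - 44) = (6*(-⅙*2) + 3)*(-1 - 44) = (6*(-⅓) + 3)*(-45) = (-2 + 3)*(-45) = 1*(-45) = -45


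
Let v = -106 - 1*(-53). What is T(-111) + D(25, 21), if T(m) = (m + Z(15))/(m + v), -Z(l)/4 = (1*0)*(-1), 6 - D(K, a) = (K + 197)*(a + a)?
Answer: -1528041/164 ≈ -9317.3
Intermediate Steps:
D(K, a) = 6 - 2*a*(197 + K) (D(K, a) = 6 - (K + 197)*(a + a) = 6 - (197 + K)*2*a = 6 - 2*a*(197 + K))
Z(l) = 0 (Z(l) = -4*1*0*(-1) = -0*(-1) = -4*0 = 0)
v = -53 (v = -106 + 53 = -53)
T(m) = m/(-53 + m) (T(m) = (m + 0)/(m - 53) = m/(-53 + m))
T(-111) + D(25, 21) = -111/(-53 - 111) + (6 - 394*21 - 2*25*21) = -111/(-164) + (6 - 8274 - 1050) = -111*(-1/164) - 9318 = 111/164 - 9318 = -1528041/164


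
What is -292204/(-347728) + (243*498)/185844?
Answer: 2008006591/1346315884 ≈ 1.4915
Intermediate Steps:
-292204/(-347728) + (243*498)/185844 = -292204*(-1/347728) + 121014*(1/185844) = 73051/86932 + 20169/30974 = 2008006591/1346315884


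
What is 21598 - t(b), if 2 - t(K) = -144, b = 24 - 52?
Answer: 21452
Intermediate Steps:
b = -28
t(K) = 146 (t(K) = 2 - 1*(-144) = 2 + 144 = 146)
21598 - t(b) = 21598 - 1*146 = 21598 - 146 = 21452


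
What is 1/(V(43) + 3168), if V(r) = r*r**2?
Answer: 1/82675 ≈ 1.2096e-5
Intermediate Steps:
V(r) = r**3
1/(V(43) + 3168) = 1/(43**3 + 3168) = 1/(79507 + 3168) = 1/82675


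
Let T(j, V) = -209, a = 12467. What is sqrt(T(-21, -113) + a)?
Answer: 3*sqrt(1362) ≈ 110.72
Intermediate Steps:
sqrt(T(-21, -113) + a) = sqrt(-209 + 12467) = sqrt(12258) = 3*sqrt(1362)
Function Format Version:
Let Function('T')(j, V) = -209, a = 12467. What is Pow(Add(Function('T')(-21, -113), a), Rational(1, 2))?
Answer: Mul(3, Pow(1362, Rational(1, 2))) ≈ 110.72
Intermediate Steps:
Pow(Add(Function('T')(-21, -113), a), Rational(1, 2)) = Pow(Add(-209, 12467), Rational(1, 2)) = Pow(12258, Rational(1, 2)) = Mul(3, Pow(1362, Rational(1, 2)))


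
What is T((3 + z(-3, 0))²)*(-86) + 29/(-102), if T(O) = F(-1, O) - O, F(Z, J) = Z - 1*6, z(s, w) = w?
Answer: 140323/102 ≈ 1375.7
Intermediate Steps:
F(Z, J) = -6 + Z (F(Z, J) = Z - 6 = -6 + Z)
T(O) = -7 - O (T(O) = (-6 - 1) - O = -7 - O)
T((3 + z(-3, 0))²)*(-86) + 29/(-102) = (-7 - (3 + 0)²)*(-86) + 29/(-102) = (-7 - 1*3²)*(-86) + 29*(-1/102) = (-7 - 1*9)*(-86) - 29/102 = (-7 - 9)*(-86) - 29/102 = -16*(-86) - 29/102 = 1376 - 29/102 = 140323/102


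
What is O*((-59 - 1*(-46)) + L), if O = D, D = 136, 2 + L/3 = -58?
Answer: -26248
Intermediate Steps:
L = -180 (L = -6 + 3*(-58) = -6 - 174 = -180)
O = 136
O*((-59 - 1*(-46)) + L) = 136*((-59 - 1*(-46)) - 180) = 136*((-59 + 46) - 180) = 136*(-13 - 180) = 136*(-193) = -26248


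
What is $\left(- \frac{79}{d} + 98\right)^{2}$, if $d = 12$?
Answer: $\frac{1203409}{144} \approx 8357.0$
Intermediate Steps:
$\left(- \frac{79}{d} + 98\right)^{2} = \left(- \frac{79}{12} + 98\right)^{2} = \left(\frac{1097}{12}\right)^{2} = \frac{1203409}{144}$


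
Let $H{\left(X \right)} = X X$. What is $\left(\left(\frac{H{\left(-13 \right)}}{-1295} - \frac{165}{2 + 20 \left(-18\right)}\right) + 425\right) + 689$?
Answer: $\frac{516614713}{463610} \approx 1114.3$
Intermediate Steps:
$H{\left(X \right)} = X^{2}$
$\left(\left(\frac{H{\left(-13 \right)}}{-1295} - \frac{165}{2 + 20 \left(-18\right)}\right) + 425\right) + 689 = \left(\left(\frac{\left(-13\right)^{2}}{-1295} - \frac{165}{2 + 20 \left(-18\right)}\right) + 425\right) + 689 = \left(\left(169 \left(- \frac{1}{1295}\right) - \frac{165}{2 - 360}\right) + 425\right) + 689 = \left(\left(- \frac{169}{1295} - \frac{165}{-358}\right) + 425\right) + 689 = \left(\left(- \frac{169}{1295} - - \frac{165}{358}\right) + 425\right) + 689 = \left(\left(- \frac{169}{1295} + \frac{165}{358}\right) + 425\right) + 689 = \left(\frac{153173}{463610} + 425\right) + 689 = \frac{197187423}{463610} + 689 = \frac{516614713}{463610}$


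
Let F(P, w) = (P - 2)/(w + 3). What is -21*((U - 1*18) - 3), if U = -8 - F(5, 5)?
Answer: 4935/8 ≈ 616.88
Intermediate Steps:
F(P, w) = (-2 + P)/(3 + w)
U = -67/8 (U = -8 - (-2 + 5)/(3 + 5) = -8 - 3/8 = -67/8 ≈ -8.3750)
-21*((U - 1*18) - 3) = -21*((-67/8 - 1*18) - 3) = -21*((-67/8 - 18) - 3) = -21*(-211/8 - 3) = -21*(-235/8) = 4935/8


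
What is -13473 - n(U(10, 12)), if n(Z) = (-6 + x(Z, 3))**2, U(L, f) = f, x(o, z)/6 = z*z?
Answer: -15777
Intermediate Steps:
x(o, z) = 6*z**2 (x(o, z) = 6*(z*z) = 6*z**2)
n(Z) = 2304 (n(Z) = (-6 + 6*3**2)**2 = (-6 + 6*9)**2 = (-6 + 54)**2 = 48**2 = 2304)
-13473 - n(U(10, 12)) = -13473 - 1*2304 = -13473 - 2304 = -15777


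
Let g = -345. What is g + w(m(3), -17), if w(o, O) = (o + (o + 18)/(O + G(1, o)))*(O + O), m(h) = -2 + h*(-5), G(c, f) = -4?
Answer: 4927/21 ≈ 234.62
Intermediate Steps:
m(h) = -2 - 5*h
w(o, O) = 2*O*(o + (18 + o)/(-4 + O)) (w(o, O) = (o + (o + 18)/(O - 4))*(O + O) = (o + (18 + o)/(-4 + O))*(2*O) = 2*O*(o + (18 + o)/(-4 + O)))
g + w(m(3), -17) = -345 + 2*(-17)*(18 - 3*(-2 - 5*3) - 17*(-2 - 5*3))/(-4 - 17) = -345 + 2*(-17)*(18 - 3*(-2 - 15) - 17*(-2 - 15))/(-21) = -345 + 2*(-17)*(-1/21)*(18 - 3*(-17) - 17*(-17)) = -345 + 2*(-17)*(-1/21)*(18 + 51 + 289) = -345 + 2*(-17)*(-1/21)*358 = -345 + 12172/21 = 4927/21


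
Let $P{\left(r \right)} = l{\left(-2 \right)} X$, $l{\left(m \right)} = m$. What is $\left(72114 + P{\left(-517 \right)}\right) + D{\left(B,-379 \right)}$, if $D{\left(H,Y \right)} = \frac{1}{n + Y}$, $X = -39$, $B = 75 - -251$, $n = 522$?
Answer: $\frac{10323457}{143} \approx 72192.0$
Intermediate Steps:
$B = 326$ ($B = 75 + 251 = 326$)
$P{\left(r \right)} = 78$ ($P{\left(r \right)} = \left(-2\right) \left(-39\right) = 78$)
$D{\left(H,Y \right)} = \frac{1}{522 + Y}$
$\left(72114 + P{\left(-517 \right)}\right) + D{\left(B,-379 \right)} = \left(72114 + 78\right) + \frac{1}{522 - 379} = 72192 + \frac{1}{143} = \frac{10323457}{143}$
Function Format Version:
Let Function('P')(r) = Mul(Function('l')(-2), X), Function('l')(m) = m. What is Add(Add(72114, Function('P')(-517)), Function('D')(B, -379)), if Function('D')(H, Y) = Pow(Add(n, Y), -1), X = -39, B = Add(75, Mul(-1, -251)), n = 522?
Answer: Rational(10323457, 143) ≈ 72192.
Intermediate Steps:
B = 326 (B = Add(75, 251) = 326)
Function('P')(r) = 78 (Function('P')(r) = Mul(-2, -39) = 78)
Function('D')(H, Y) = Pow(Add(522, Y), -1)
Add(Add(72114, Function('P')(-517)), Function('D')(B, -379)) = Add(Add(72114, 78), Pow(Add(522, -379), -1)) = Add(72192, Pow(143, -1)) = Add(72192, Rational(1, 143)) = Rational(10323457, 143)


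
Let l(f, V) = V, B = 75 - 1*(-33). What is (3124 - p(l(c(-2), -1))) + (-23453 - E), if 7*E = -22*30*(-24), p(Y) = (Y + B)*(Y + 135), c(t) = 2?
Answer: -258509/7 ≈ -36930.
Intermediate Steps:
B = 108 (B = 75 + 33 = 108)
p(Y) = (108 + Y)*(135 + Y) (p(Y) = (Y + 108)*(Y + 135) = (108 + Y)*(135 + Y))
E = 15840/7 (E = (-22*30*(-24))/7 = (-660*(-24))/7 = (⅐)*15840 = 15840/7 ≈ 2262.9)
(3124 - p(l(c(-2), -1))) + (-23453 - E) = (3124 - (14580 + (-1)² + 243*(-1))) + (-23453 - 1*15840/7) = (3124 - (14580 + 1 - 243)) + (-23453 - 15840/7) = (3124 - 1*14338) - 180011/7 = (3124 - 14338) - 180011/7 = -11214 - 180011/7 = -258509/7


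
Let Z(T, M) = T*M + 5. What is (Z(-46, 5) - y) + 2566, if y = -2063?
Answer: 4404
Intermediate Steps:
Z(T, M) = 5 + M*T (Z(T, M) = M*T + 5 = 5 + M*T)
(Z(-46, 5) - y) + 2566 = ((5 + 5*(-46)) - 1*(-2063)) + 2566 = ((5 - 230) + 2063) + 2566 = (-225 + 2063) + 2566 = 1838 + 2566 = 4404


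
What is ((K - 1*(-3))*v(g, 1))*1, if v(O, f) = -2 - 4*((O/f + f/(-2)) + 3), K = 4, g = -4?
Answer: 28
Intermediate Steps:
v(O, f) = -14 + 2*f - 4*O/f (v(O, f) = -2 - 4*((O/f + f*(-1/2)) + 3) = -2 - 4*((O/f - f/2) + 3) = -2 - 4*((-f/2 + O/f) + 3) = -2 - 4*(3 - f/2 + O/f) = -2 + (-12 + 2*f - 4*O/f) = -14 + 2*f - 4*O/f)
((K - 1*(-3))*v(g, 1))*1 = ((4 - 1*(-3))*(-14 + 2*1 - 4*(-4)/1))*1 = ((4 + 3)*(-14 + 2 - 4*(-4)*1))*1 = (7*(-14 + 2 + 16))*1 = (7*4)*1 = 28*1 = 28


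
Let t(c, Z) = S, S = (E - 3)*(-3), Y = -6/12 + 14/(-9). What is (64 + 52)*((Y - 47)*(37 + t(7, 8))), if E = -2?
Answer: -2663128/9 ≈ -2.9590e+5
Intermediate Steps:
Y = -37/18 (Y = -6*1/12 + 14*(-⅑) = -½ - 14/9 = -37/18 ≈ -2.0556)
S = 15 (S = (-2 - 3)*(-3) = -5*(-3) = 15)
t(c, Z) = 15
(64 + 52)*((Y - 47)*(37 + t(7, 8))) = (64 + 52)*((-37/18 - 47)*(37 + 15)) = 116*(-883/18*52) = 116*(-22958/9) = -2663128/9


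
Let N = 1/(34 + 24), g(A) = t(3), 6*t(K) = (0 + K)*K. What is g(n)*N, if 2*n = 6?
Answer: 3/116 ≈ 0.025862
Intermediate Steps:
t(K) = K²/6 (t(K) = ((0 + K)*K)/6 = (K*K)/6 = K²/6)
n = 3 (n = (½)*6 = 3)
g(A) = 3/2 (g(A) = (⅙)*3² = (⅙)*9 = 3/2)
N = 1/58 ≈ 0.017241
g(n)*N = (3/2)*(1/58) = 3/116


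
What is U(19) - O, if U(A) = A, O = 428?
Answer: -409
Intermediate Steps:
U(19) - O = 19 - 1*428 = 19 - 428 = -409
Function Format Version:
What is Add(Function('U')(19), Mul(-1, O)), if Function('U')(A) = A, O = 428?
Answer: -409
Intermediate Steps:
Add(Function('U')(19), Mul(-1, O)) = Add(19, Mul(-1, 428)) = Add(19, -428) = -409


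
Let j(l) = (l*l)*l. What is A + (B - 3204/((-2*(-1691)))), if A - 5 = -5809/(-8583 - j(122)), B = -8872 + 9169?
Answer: 10435855691/34664189 ≈ 301.06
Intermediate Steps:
j(l) = l³ (j(l) = l²*l = l³)
B = 297
A = 9127964/1824431 (A = 5 - 5809/(-8583 - 1*122³) = 5 - 5809/(-8583 - 1*1815848) = 5 - 5809/(-8583 - 1815848) = 5 - 5809/(-1824431) = 5 - 5809*(-1/1824431) = 5 + 5809/1824431 = 9127964/1824431 ≈ 5.0032)
A + (B - 3204/((-2*(-1691)))) = 9127964/1824431 + (297 - 3204/((-2*(-1691)))) = 9127964/1824431 + (297 - 3204/3382) = 9127964/1824431 + (297 - 1*18/19) = 9127964/1824431 + (297 - 18/19) = 9127964/1824431 + 5625/19 = 10435855691/34664189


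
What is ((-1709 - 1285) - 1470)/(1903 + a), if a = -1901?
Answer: -2232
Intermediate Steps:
((-1709 - 1285) - 1470)/(1903 + a) = ((-1709 - 1285) - 1470)/(1903 - 1901) = (-2994 - 1470)/2 = -4464*½ = -2232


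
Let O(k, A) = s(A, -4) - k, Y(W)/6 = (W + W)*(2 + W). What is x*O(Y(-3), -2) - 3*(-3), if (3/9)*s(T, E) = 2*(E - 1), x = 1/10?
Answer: 12/5 ≈ 2.4000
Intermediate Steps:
Y(W) = 12*W*(2 + W) (Y(W) = 6*((W + W)*(2 + W)) = 6*((2*W)*(2 + W)) = 6*(2*W*(2 + W)) = 12*W*(2 + W))
x = ⅒ (x = 1*(⅒) = ⅒ ≈ 0.10000)
s(T, E) = -6 + 6*E (s(T, E) = 3*(2*(E - 1)) = 3*(2*(-1 + E)) = 3*(-2 + 2*E) = -6 + 6*E)
O(k, A) = -30 - k (O(k, A) = (-6 + 6*(-4)) - k = (-6 - 24) - k = -30 - k)
x*O(Y(-3), -2) - 3*(-3) = (-30 - 12*(-3)*(2 - 3))/10 - 3*(-3) = (-30 - 12*(-3)*(-1))/10 + 9 = (-30 - 1*36)/10 + 9 = (-30 - 36)/10 + 9 = (⅒)*(-66) + 9 = -33/5 + 9 = 12/5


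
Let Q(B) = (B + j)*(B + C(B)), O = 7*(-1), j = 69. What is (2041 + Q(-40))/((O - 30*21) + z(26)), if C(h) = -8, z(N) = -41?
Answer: -649/678 ≈ -0.95723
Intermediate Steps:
O = -7
Q(B) = (-8 + B)*(69 + B) (Q(B) = (B + 69)*(B - 8) = (69 + B)*(-8 + B) = (-8 + B)*(69 + B))
(2041 + Q(-40))/((O - 30*21) + z(26)) = (2041 + (-552 + (-40)² + 61*(-40)))/((-7 - 30*21) - 41) = (2041 + (-552 + 1600 - 2440))/((-7 - 630) - 41) = (2041 - 1392)/(-637 - 41) = 649/(-678) = 649*(-1/678) = -649/678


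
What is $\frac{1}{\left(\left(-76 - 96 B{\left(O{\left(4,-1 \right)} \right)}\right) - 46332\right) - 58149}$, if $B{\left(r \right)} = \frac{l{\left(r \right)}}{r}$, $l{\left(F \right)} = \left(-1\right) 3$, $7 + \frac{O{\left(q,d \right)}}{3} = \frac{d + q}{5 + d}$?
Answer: $- \frac{25}{2614309} \approx -9.5628 \cdot 10^{-6}$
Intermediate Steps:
$O{\left(q,d \right)} = -21 + \frac{3 \left(d + q\right)}{5 + d}$ ($O{\left(q,d \right)} = -21 + 3 \frac{d + q}{5 + d} = -21 + \frac{3 \left(d + q\right)}{5 + d}$)
$l{\left(F \right)} = -3$
$B{\left(r \right)} = - \frac{3}{r}$
$\frac{1}{\left(\left(-76 - 96 B{\left(O{\left(4,-1 \right)} \right)}\right) - 46332\right) - 58149} = \frac{1}{\left(\left(-76 - 96 \left(- \frac{3}{3 \frac{1}{5 - 1} \left(-35 + 4 - -6\right)}\right)\right) - 46332\right) - 58149} = \frac{1}{\left(\left(-76 - 96 \left(- \frac{3}{3 \cdot \frac{1}{4} \left(-35 + 4 + 6\right)}\right)\right) - 46332\right) - 58149} = \frac{1}{\left(\left(-76 - 96 \left(- \frac{3}{3 \cdot \frac{1}{4} \left(-25\right)}\right)\right) - 46332\right) - 58149} = \frac{1}{\left(\left(-76 - 96 \left(- \frac{3}{- \frac{75}{4}}\right)\right) - 46332\right) - 58149} = \frac{1}{\left(\left(-76 - 96 \left(\left(-3\right) \left(- \frac{4}{75}\right)\right)\right) - 46332\right) - 58149} = \frac{1}{\left(\left(-76 - \frac{384}{25}\right) - 46332\right) - 58149} = \frac{1}{\left(- \frac{2284}{25} - 46332\right) - 58149} = \frac{1}{- \frac{1160584}{25} - 58149} = \frac{1}{- \frac{2614309}{25}} = - \frac{25}{2614309}$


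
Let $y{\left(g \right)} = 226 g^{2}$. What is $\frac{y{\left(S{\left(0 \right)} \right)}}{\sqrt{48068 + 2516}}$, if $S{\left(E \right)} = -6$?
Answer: $\frac{2034 \sqrt{12646}}{6323} \approx 36.175$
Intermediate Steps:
$\frac{y{\left(S{\left(0 \right)} \right)}}{\sqrt{48068 + 2516}} = \frac{226 \left(-6\right)^{2}}{\sqrt{48068 + 2516}} = \frac{226 \cdot 36}{\sqrt{50584}} = \frac{8136}{2 \sqrt{12646}} = 8136 \frac{\sqrt{12646}}{25292} = \frac{2034 \sqrt{12646}}{6323}$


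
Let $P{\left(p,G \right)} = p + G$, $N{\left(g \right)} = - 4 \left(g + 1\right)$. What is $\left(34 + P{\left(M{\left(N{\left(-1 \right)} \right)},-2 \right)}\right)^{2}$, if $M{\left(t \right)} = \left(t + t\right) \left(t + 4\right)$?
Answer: $1024$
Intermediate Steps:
$N{\left(g \right)} = -4 - 4 g$ ($N{\left(g \right)} = - 4 \left(1 + g\right) = -4 - 4 g$)
$M{\left(t \right)} = 2 t \left(4 + t\right)$
$P{\left(p,G \right)} = G + p$
$\left(34 + P{\left(M{\left(N{\left(-1 \right)} \right)},-2 \right)}\right)^{2} = \left(34 - \left(2 - 2 \left(-4 - -4\right) \left(4 - 0\right)\right)\right)^{2} = \left(34 - \left(2 - 2 \left(-4 + 4\right) \left(4 + \left(-4 + 4\right)\right)\right)\right)^{2} = \left(34 - \left(2 + 0 \left(4 + 0\right)\right)\right)^{2} = \left(34 - \left(2 + 0 \cdot 4\right)\right)^{2} = \left(34 + \left(-2 + 0\right)\right)^{2} = \left(34 - 2\right)^{2} = 32^{2} = 1024$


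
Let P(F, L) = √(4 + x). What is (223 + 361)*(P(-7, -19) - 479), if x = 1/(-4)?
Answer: -279736 + 292*√15 ≈ -2.7861e+5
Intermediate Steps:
x = -¼ ≈ -0.25000
P(F, L) = √15/2 (P(F, L) = √(4 - ¼) = √(15/4) = √15/2)
(223 + 361)*(P(-7, -19) - 479) = (223 + 361)*(√15/2 - 479) = 584*(-479 + √15/2) = -279736 + 292*√15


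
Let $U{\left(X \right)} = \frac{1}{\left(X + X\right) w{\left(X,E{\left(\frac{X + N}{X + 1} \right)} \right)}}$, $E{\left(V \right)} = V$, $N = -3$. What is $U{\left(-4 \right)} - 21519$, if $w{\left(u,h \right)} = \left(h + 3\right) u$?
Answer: $- \frac{11017725}{512} \approx -21519.0$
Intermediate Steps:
$w{\left(u,h \right)} = u \left(3 + h\right)$ ($w{\left(u,h \right)} = \left(3 + h\right) u = u \left(3 + h\right)$)
$U{\left(X \right)} = \frac{1}{2 X^{2} \left(3 + \frac{-3 + X}{1 + X}\right)}$ ($U{\left(X \right)} = \frac{1}{\left(X + X\right) X \left(3 + \frac{X - 3}{X + 1}\right)} = \frac{1}{2 X X \left(3 + \frac{-3 + X}{1 + X}\right)} = \frac{\frac{1}{2} \frac{1}{X}}{X \left(3 + \frac{-3 + X}{1 + X}\right)} = \frac{1}{2 X} \frac{1}{X \left(3 + \frac{-3 + X}{1 + X}\right)} = \frac{1}{2 X^{2} \left(3 + \frac{-3 + X}{1 + X}\right)}$)
$U{\left(-4 \right)} - 21519 = \frac{1 - 4}{8 \left(-64\right)} - 21519 = \frac{1}{8} \left(- \frac{1}{64}\right) \left(-3\right) - 21519 = \frac{3}{512} - 21519 = - \frac{11017725}{512}$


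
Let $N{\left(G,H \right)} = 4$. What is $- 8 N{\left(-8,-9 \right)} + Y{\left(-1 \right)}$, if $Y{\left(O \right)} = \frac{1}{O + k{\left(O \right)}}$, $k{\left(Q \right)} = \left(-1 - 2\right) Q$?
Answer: $- \frac{63}{2} \approx -31.5$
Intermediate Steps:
$k{\left(Q \right)} = - 3 Q$
$Y{\left(O \right)} = - \frac{1}{2 O}$ ($Y{\left(O \right)} = \frac{1}{O - 3 O} = \frac{1}{\left(-2\right) O} = - \frac{1}{2 O}$)
$- 8 N{\left(-8,-9 \right)} + Y{\left(-1 \right)} = \left(-8\right) 4 - \frac{1}{2 \left(-1\right)} = -32 - - \frac{1}{2} = -32 + \frac{1}{2} = - \frac{63}{2}$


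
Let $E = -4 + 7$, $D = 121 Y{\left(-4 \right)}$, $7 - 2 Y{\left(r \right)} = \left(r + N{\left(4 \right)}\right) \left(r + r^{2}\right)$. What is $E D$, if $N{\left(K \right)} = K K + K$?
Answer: $- \frac{67155}{2} \approx -33578.0$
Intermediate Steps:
$N{\left(K \right)} = K + K^{2}$ ($N{\left(K \right)} = K^{2} + K = K + K^{2}$)
$Y{\left(r \right)} = \frac{7}{2} - \frac{\left(20 + r\right) \left(r + r^{2}\right)}{2}$ ($Y{\left(r \right)} = \frac{7}{2} - \frac{\left(r + 4 \left(1 + 4\right)\right) \left(r + r^{2}\right)}{2} = \frac{7}{2} - \frac{\left(r + 4 \cdot 5\right) \left(r + r^{2}\right)}{2} = \frac{7}{2} - \frac{\left(r + 20\right) \left(r + r^{2}\right)}{2} = \frac{7}{2} - \frac{\left(20 + r\right) \left(r + r^{2}\right)}{2}$)
$D = - \frac{22385}{2}$ ($D = 121 \left(\frac{7}{2} - -40 - \frac{21 \left(-4\right)^{2}}{2} - \frac{\left(-4\right)^{3}}{2}\right) = 121 \left(\frac{7}{2} + 40 - 168 - -32\right) = 121 \left(\frac{7}{2} + 40 - 168 + 32\right) = 121 \left(- \frac{185}{2}\right) = - \frac{22385}{2} \approx -11193.0$)
$E = 3$
$E D = 3 \left(- \frac{22385}{2}\right) = - \frac{67155}{2}$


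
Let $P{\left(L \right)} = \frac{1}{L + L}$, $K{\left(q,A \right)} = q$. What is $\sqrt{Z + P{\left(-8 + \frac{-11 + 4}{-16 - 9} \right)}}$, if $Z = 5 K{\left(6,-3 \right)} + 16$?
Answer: $\frac{\sqrt{6844166}}{386} \approx 6.7776$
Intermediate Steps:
$P{\left(L \right)} = \frac{1}{2 L}$
$Z = 46$ ($Z = 5 \cdot 6 + 16 = 30 + 16 = 46$)
$\sqrt{Z + P{\left(-8 + \frac{-11 + 4}{-16 - 9} \right)}} = \sqrt{46 + \frac{1}{2 \left(-8 + \frac{-11 + 4}{-16 - 9}\right)}} = \sqrt{46 + \frac{1}{2 \left(-8 - \frac{7}{-25}\right)}} = \sqrt{46 + \frac{1}{2 \left(-8 - - \frac{7}{25}\right)}} = \sqrt{46 + \frac{1}{2 \left(-8 + \frac{7}{25}\right)}} = \sqrt{46 + \frac{1}{2 \left(- \frac{193}{25}\right)}} = \sqrt{46 + \frac{1}{2} \left(- \frac{25}{193}\right)} = \sqrt{46 - \frac{25}{386}} = \sqrt{\frac{17731}{386}} = \frac{\sqrt{6844166}}{386}$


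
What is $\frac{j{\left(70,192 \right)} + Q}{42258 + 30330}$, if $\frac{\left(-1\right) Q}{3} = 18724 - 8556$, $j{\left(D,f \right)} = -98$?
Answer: $- \frac{15301}{36294} \approx -0.42158$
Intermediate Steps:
$Q = -30504$ ($Q = - 3 \left(18724 - 8556\right) = \left(-3\right) 10168 = -30504$)
$\frac{j{\left(70,192 \right)} + Q}{42258 + 30330} = \frac{-98 - 30504}{42258 + 30330} = - \frac{30602}{72588} = \left(-30602\right) \frac{1}{72588} = - \frac{15301}{36294}$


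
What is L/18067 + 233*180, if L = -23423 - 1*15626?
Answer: 757690931/18067 ≈ 41938.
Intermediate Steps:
L = -39049 (L = -23423 - 15626 = -39049)
L/18067 + 233*180 = -39049/18067 + 233*180 = -39049*1/18067 + 41940 = -39049/18067 + 41940 = 757690931/18067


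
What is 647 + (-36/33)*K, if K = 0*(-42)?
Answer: 647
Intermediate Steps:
K = 0
647 + (-36/33)*K = 647 - 36/33*0 = 647 - 6*2/11*0 = 647 - 12/11*0 = 647 + 0 = 647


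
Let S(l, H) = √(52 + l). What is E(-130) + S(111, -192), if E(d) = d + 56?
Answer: -74 + √163 ≈ -61.233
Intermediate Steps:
E(d) = 56 + d
E(-130) + S(111, -192) = (56 - 130) + √(52 + 111) = -74 + √163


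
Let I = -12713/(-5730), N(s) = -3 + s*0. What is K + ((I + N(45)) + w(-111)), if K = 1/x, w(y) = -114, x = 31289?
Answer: -20578675703/179285970 ≈ -114.78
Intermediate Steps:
N(s) = -3 (N(s) = -3 + 0 = -3)
I = 12713/5730 (I = -12713*(-1/5730) = 12713/5730 ≈ 2.2187)
K = 1/31289 ≈ 3.1960e-5
K + ((I + N(45)) + w(-111)) = 1/31289 + ((12713/5730 - 3) - 114) = 1/31289 + (-4477/5730 - 114) = 1/31289 - 657697/5730 = -20578675703/179285970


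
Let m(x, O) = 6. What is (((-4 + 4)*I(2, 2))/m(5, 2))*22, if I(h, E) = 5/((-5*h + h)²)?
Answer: 0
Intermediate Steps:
I(h, E) = 5/(16*h²) (I(h, E) = 5/((-4*h)²) = 5/((16*h²)) = 5*(1/(16*h²)) = 5/(16*h²))
(((-4 + 4)*I(2, 2))/m(5, 2))*22 = (((-4 + 4)*((5/16)/2²))/6)*22 = ((0*((5/16)*(¼)))/6)*22 = ((0*(5/64))/6)*22 = ((⅙)*0)*22 = 0*22 = 0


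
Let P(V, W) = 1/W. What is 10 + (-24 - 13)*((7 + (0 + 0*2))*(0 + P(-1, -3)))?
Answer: 289/3 ≈ 96.333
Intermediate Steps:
10 + (-24 - 13)*((7 + (0 + 0*2))*(0 + P(-1, -3))) = 10 + (-24 - 13)*((7 + (0 + 0*2))*(0 + 1/(-3))) = 10 - 37*(7 + (0 + 0))*(0 - ⅓) = 10 - 37*(7 + 0)*(-1)/3 = 10 - 259*(-1)/3 = 10 - 37*(-7/3) = 10 + 259/3 = 289/3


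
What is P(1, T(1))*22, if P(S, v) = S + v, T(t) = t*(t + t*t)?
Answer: 66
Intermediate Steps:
T(t) = t*(t + t²)
P(1, T(1))*22 = (1 + 1²*(1 + 1))*22 = (1 + 1*2)*22 = (1 + 2)*22 = 3*22 = 66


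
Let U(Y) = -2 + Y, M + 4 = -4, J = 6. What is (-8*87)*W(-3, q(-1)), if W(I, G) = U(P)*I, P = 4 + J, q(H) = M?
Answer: 16704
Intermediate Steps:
M = -8 (M = -4 - 4 = -8)
q(H) = -8
P = 10 (P = 4 + 6 = 10)
W(I, G) = 8*I (W(I, G) = (-2 + 10)*I = 8*I)
(-8*87)*W(-3, q(-1)) = (-8*87)*(8*(-3)) = -696*(-24) = 16704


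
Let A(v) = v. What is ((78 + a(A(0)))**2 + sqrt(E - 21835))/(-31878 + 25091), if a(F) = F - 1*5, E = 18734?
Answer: -5329/6787 - I*sqrt(3101)/6787 ≈ -0.78518 - 0.0082049*I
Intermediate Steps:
a(F) = -5 + F (a(F) = F - 5 = -5 + F)
((78 + a(A(0)))**2 + sqrt(E - 21835))/(-31878 + 25091) = ((78 + (-5 + 0))**2 + sqrt(18734 - 21835))/(-31878 + 25091) = ((78 - 5)**2 + sqrt(-3101))/(-6787) = (73**2 + I*sqrt(3101))*(-1/6787) = (5329 + I*sqrt(3101))*(-1/6787) = -5329/6787 - I*sqrt(3101)/6787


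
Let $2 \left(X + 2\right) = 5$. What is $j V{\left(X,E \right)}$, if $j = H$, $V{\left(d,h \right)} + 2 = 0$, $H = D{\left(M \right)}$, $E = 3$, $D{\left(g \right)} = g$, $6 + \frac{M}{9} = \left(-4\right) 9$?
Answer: $756$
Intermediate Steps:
$X = \frac{1}{2}$ ($X = -2 + \frac{1}{2} \cdot 5 = -2 + \frac{5}{2} = \frac{1}{2} \approx 0.5$)
$M = -378$ ($M = -54 + 9 \left(\left(-4\right) 9\right) = -54 + 9 \left(-36\right) = -54 - 324 = -378$)
$H = -378$
$V{\left(d,h \right)} = -2$ ($V{\left(d,h \right)} = -2 + 0 = -2$)
$j = -378$
$j V{\left(X,E \right)} = \left(-378\right) \left(-2\right) = 756$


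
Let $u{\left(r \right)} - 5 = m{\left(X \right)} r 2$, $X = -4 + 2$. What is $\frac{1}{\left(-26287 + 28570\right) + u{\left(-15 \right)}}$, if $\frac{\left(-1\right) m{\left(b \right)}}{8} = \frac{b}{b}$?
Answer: $\frac{1}{2528} \approx 0.00039557$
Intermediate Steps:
$X = -2$
$m{\left(b \right)} = -8$ ($m{\left(b \right)} = - 8 \frac{b}{b} = \left(-8\right) 1 = -8$)
$u{\left(r \right)} = 5 - 16 r$ ($u{\left(r \right)} = 5 + - 8 r 2 = 5 - 16 r$)
$\frac{1}{\left(-26287 + 28570\right) + u{\left(-15 \right)}} = \frac{1}{\left(-26287 + 28570\right) + \left(5 - -240\right)} = \frac{1}{2283 + \left(5 + 240\right)} = \frac{1}{2283 + 245} = \frac{1}{2528}$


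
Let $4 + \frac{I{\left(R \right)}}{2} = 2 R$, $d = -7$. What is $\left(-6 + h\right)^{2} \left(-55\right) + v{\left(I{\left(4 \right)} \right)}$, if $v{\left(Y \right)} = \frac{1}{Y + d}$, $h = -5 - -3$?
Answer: $-3519$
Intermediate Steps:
$h = -2$ ($h = -5 + 3 = -2$)
$I{\left(R \right)} = -8 + 4 R$ ($I{\left(R \right)} = -8 + 2 \cdot 2 R = -8 + 4 R$)
$v{\left(Y \right)} = \frac{1}{-7 + Y}$ ($v{\left(Y \right)} = \frac{1}{Y - 7} = \frac{1}{-7 + Y}$)
$\left(-6 + h\right)^{2} \left(-55\right) + v{\left(I{\left(4 \right)} \right)} = \left(-6 - 2\right)^{2} \left(-55\right) + \frac{1}{-7 + \left(-8 + 4 \cdot 4\right)} = \left(-8\right)^{2} \left(-55\right) + \frac{1}{-7 + \left(-8 + 16\right)} = 64 \left(-55\right) + \frac{1}{-7 + 8} = -3520 + 1^{-1} = -3520 + 1 = -3519$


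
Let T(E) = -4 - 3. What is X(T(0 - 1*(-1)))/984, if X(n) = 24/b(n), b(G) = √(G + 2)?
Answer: -I*√5/205 ≈ -0.010908*I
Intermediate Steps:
b(G) = √(2 + G)
T(E) = -7
X(n) = 24/√(2 + n) (X(n) = 24/(√(2 + n)) = 24/√(2 + n))
X(T(0 - 1*(-1)))/984 = (24/√(2 - 7))/984 = (24/√(-5))*(1/984) = (24*(-I*√5/5))*(1/984) = -24*I*√5/5*(1/984) = -I*√5/205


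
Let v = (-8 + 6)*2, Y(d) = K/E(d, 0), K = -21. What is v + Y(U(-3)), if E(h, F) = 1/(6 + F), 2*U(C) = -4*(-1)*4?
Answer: -130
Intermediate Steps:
U(C) = 8 (U(C) = (-4*(-1)*4)/2 = (4*4)/2 = (½)*16 = 8)
Y(d) = -126 (Y(d) = -21/(1/(6 + 0)) = -21/(1/6) = -21/⅙ = -21*6 = -126)
v = -4 (v = -2*2 = -4)
v + Y(U(-3)) = -4 - 126 = -130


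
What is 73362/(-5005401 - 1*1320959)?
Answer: -36681/3163180 ≈ -0.011596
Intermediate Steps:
73362/(-5005401 - 1*1320959) = 73362/(-5005401 - 1320959) = 73362/(-6326360) = 73362*(-1/6326360) = -36681/3163180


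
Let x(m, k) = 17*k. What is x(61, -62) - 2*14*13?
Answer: -1418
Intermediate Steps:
x(61, -62) - 2*14*13 = 17*(-62) - 2*14*13 = -1054 - 28*13 = -1054 - 1*364 = -1054 - 364 = -1418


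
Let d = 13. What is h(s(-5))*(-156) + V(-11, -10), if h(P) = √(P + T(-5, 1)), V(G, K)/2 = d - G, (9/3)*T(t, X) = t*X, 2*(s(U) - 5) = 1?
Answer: 48 - 26*√138 ≈ -257.43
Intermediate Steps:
s(U) = 11/2 (s(U) = 5 + (½)*1 = 5 + ½ = 11/2)
T(t, X) = X*t/3 (T(t, X) = (t*X)/3 = (X*t)/3 = X*t/3)
V(G, K) = 26 - 2*G (V(G, K) = 2*(13 - G) = 26 - 2*G)
h(P) = √(-5/3 + P) (h(P) = √(P + (⅓)*1*(-5)) = √(P - 5/3) = √(-5/3 + P))
h(s(-5))*(-156) + V(-11, -10) = (√(-15 + 9*(11/2))/3)*(-156) + (26 - 2*(-11)) = (√(-15 + 99/2)/3)*(-156) + (26 + 22) = (√(69/2)/3)*(-156) + 48 = ((√138/2)/3)*(-156) + 48 = (√138/6)*(-156) + 48 = -26*√138 + 48 = 48 - 26*√138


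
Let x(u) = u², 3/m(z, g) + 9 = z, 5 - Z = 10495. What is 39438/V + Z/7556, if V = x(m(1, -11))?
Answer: 1059527299/3778 ≈ 2.8045e+5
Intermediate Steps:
Z = -10490 (Z = 5 - 1*10495 = 5 - 10495 = -10490)
m(z, g) = 3/(-9 + z)
V = 9/64 (V = (3/(-9 + 1))² = (3/(-8))² = (3*(-⅛))² = (-3/8)² = 9/64 ≈ 0.14063)
39438/V + Z/7556 = 39438/(9/64) - 10490/7556 = 39438*(64/9) - 10490*1/7556 = 280448 - 5245/3778 = 1059527299/3778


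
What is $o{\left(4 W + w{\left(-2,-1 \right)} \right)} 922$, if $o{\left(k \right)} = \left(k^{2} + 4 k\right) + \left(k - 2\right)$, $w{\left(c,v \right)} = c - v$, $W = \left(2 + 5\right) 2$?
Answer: $3040756$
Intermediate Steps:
$W = 14$ ($W = 7 \cdot 2 = 14$)
$o{\left(k \right)} = -2 + k^{2} + 5 k$ ($o{\left(k \right)} = \left(k^{2} + 4 k\right) + \left(-2 + k\right) = -2 + k^{2} + 5 k$)
$o{\left(4 W + w{\left(-2,-1 \right)} \right)} 922 = \left(-2 + \left(4 \cdot 14 - 1\right)^{2} + 5 \left(4 \cdot 14 - 1\right)\right) 922 = \left(-2 + \left(56 + \left(-2 + 1\right)\right)^{2} + 5 \left(56 + \left(-2 + 1\right)\right)\right) 922 = \left(-2 + \left(56 - 1\right)^{2} + 5 \left(56 - 1\right)\right) 922 = \left(-2 + 55^{2} + 5 \cdot 55\right) 922 = \left(-2 + 3025 + 275\right) 922 = 3298 \cdot 922 = 3040756$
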